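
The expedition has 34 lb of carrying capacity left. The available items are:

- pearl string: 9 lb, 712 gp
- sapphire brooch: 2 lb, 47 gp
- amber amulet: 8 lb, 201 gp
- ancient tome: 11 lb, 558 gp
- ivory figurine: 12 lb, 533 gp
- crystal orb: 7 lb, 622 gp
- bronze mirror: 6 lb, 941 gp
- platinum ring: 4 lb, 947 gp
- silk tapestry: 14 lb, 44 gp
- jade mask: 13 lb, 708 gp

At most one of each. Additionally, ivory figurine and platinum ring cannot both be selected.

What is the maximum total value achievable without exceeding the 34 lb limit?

3423

Pearl string + amber amulet + crystal orb + bronze mirror + platinum ring uses 34 of the 34 lb and totals 3423.
Next best is pearl string + sapphire brooch + bronze mirror + platinum ring + jade mask at 3355 (34 lb) — short by 68.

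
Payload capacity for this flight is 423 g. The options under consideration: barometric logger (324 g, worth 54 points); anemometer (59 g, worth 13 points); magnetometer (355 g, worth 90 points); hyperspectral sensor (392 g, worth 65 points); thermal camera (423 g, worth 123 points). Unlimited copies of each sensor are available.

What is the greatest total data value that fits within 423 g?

123

Taking thermal camera: 423 g used, 123 in data value.
No other feasible combination exceeds 123.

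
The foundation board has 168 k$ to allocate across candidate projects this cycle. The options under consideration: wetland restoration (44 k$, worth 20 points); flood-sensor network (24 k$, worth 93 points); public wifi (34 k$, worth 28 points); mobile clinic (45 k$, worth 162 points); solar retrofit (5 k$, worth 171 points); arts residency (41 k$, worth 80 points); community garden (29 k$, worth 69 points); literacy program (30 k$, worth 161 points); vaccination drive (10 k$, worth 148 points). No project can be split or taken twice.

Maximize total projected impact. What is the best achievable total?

Ranking by ratio (projected impact/k$): solar retrofit 34.20, vaccination drive 14.80, literacy program 5.37.
Greedy by ratio would take flood-sensor network + mobile clinic + solar retrofit + community garden + literacy program + vaccination drive: 143 k$ used, total 804.
Replace community garden with arts residency: the trade gains 11 net, giving 815 at 155 k$.

815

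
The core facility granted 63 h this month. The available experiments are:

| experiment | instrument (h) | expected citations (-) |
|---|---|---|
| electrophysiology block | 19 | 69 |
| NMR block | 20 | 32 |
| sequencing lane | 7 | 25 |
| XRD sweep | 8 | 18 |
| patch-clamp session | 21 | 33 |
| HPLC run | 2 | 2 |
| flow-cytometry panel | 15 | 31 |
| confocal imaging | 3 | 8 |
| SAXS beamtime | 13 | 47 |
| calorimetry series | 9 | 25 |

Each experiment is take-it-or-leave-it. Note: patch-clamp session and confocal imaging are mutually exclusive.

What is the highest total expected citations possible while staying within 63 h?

197

Ranking by ratio (expected citations/h): electrophysiology block 3.63, SAXS beamtime 3.62, sequencing lane 3.57, calorimetry series 2.78.
Taking the top-ratio experiments first gives electrophysiology block + sequencing lane + XRD sweep + HPLC run + confocal imaging + SAXS beamtime + calorimetry series for 194 (61 h).
The 13 h tied up in XRD sweep and HPLC run and confocal imaging is better spent on flow-cytometry panel — total rises to 197 (63 h).
The closest alternative, electrophysiology block + sequencing lane + XRD sweep + HPLC run + confocal imaging + SAXS beamtime + calorimetry series, reaches only 194.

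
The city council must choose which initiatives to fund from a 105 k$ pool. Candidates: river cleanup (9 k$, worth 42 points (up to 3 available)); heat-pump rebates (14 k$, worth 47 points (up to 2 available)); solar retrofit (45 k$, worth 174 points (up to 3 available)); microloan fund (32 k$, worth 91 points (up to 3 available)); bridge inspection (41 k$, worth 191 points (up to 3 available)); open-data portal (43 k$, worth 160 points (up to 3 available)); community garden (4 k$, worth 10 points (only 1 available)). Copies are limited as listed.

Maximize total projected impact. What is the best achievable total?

476

Taking the top-ratio projects first gives 3×river cleanup + 2×heat-pump rebates + bridge inspection + community garden for 421 (100 k$).
Replace river cleanup and 2×heat-pump rebates with bridge inspection: the trade gains 55 net, giving 476 at 104 k$.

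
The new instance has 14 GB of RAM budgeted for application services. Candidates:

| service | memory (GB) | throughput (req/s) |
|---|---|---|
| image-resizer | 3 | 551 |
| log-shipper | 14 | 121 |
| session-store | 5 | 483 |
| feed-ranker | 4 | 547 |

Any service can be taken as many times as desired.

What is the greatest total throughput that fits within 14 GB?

2204

Density check — image-resizer 183.67, feed-ranker 136.75, session-store 96.60, log-shipper 8.64 are the best per GB.
4×image-resizer uses 12 of the 14 GB and totals 2204.
That's the maximum — no swap from here does better than 2204.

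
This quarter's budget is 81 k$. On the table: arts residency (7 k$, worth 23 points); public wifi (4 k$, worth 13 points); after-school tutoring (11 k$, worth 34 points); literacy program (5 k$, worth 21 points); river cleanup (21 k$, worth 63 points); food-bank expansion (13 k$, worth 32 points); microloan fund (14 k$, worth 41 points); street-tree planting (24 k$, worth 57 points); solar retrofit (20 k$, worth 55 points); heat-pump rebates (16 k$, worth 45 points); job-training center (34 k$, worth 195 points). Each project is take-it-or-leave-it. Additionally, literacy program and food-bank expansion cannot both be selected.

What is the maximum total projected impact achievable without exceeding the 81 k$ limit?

Ranking by ratio (projected impact/k$): job-training center 5.74, literacy program 4.20, arts residency 3.29.
Taking the top-ratio projects first gives arts residency + public wifi + after-school tutoring + literacy program + microloan fund + job-training center for 327 (75 k$).
The 15 k$ tied up in public wifi and after-school tutoring is better spent on river cleanup — total rises to 343 (81 k$).
No other feasible combination exceeds 343.

343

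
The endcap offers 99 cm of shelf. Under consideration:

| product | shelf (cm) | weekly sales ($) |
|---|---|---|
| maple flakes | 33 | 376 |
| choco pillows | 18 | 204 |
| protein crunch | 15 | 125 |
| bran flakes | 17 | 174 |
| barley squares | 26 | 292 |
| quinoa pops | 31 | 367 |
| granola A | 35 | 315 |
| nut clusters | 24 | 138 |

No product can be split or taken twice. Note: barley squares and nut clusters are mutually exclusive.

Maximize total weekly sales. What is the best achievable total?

Best packing: maple flakes + choco pillows + bran flakes + quinoa pops — 99 cm, 1121 total.

1121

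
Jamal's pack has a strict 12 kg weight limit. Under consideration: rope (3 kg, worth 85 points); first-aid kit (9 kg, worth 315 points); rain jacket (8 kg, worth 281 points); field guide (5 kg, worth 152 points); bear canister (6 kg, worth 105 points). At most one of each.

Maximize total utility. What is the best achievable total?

400

The ratio heuristic lands on rope + rain jacket (366) but leaves 1 kg idle.
Replace rain jacket with first-aid kit: the trade gains 34 net, giving 400 at 12 kg.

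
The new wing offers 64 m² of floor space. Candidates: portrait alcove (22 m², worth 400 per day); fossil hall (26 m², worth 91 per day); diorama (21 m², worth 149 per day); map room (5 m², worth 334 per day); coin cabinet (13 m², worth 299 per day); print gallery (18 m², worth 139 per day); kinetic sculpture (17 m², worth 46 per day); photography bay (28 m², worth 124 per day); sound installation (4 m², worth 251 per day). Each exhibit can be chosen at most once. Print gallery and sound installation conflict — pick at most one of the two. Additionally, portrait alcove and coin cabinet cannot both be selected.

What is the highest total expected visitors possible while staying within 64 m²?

Best packing: portrait alcove + diorama + map room + sound installation — 52 m², 1134 total.

1134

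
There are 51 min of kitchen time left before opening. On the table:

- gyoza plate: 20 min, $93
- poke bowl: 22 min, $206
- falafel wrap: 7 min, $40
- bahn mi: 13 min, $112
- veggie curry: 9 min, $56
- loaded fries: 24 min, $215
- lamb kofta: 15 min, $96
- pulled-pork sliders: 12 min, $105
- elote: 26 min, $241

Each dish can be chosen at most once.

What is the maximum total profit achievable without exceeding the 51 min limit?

458

Greedy by ratio would take poke bowl + elote: 48 min used, total 447.
The 22 min tied up in poke bowl is better spent on bahn mi + pulled-pork sliders — total rises to 458 (51 min).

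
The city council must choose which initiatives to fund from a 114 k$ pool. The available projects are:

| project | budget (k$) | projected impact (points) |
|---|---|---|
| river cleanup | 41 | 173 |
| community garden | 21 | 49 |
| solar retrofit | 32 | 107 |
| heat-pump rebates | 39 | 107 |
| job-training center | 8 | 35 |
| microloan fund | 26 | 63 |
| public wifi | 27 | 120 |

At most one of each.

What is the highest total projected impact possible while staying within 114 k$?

By projected impact per k$: public wifi 4.44, job-training center 4.38, river cleanup 4.22, solar retrofit 3.34 lead.
Best packing: river cleanup + solar retrofit + job-training center + public wifi — 108 k$, 435 total.
The closest alternative, river cleanup + solar retrofit + public wifi, reaches only 400.

435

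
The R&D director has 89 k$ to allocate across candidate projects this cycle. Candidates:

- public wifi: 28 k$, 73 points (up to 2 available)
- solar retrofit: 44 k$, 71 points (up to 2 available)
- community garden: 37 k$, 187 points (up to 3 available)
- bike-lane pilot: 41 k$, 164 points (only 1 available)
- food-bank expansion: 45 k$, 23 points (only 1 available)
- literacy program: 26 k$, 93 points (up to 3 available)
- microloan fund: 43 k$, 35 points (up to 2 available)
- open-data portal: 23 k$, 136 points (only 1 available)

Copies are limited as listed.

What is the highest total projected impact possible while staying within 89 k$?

Taking community garden + literacy program + open-data portal: 86 k$ used, 416 in projected impact.
Every other selection either busts 89 k$ or exceeds an availability limit or fails to beat 416.

416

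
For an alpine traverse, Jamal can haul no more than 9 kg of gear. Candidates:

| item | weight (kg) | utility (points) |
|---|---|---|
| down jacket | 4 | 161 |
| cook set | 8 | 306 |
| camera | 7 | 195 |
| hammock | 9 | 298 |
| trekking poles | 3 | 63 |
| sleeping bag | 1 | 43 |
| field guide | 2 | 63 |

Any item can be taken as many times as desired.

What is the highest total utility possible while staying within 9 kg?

387

By utility per kg: sleeping bag 43.00, down jacket 40.25, cook set 38.25, hammock 33.11 lead.
9×sleeping bag uses 9 of the 9 kg and totals 387.
Nothing else within 9 kg beats 387.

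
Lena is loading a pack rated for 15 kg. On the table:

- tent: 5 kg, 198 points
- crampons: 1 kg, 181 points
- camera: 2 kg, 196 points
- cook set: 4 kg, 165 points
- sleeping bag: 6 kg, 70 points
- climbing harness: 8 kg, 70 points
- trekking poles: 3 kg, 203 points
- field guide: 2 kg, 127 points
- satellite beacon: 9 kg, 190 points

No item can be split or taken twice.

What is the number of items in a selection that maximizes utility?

5

The maximum utility within 15 kg is 943.
tent + crampons + camera + cook set + trekking poles hits 943 at 15 kg.
Every optimal selection uses 5 items.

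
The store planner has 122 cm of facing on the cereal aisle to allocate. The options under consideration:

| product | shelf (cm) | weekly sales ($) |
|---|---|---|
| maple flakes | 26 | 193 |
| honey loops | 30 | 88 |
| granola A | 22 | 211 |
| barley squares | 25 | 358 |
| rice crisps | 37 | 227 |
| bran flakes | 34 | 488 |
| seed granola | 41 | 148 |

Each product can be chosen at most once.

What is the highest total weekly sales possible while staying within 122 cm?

1284

A density-first pass picks maple flakes + granola A + barley squares + bran flakes — 1250 at 107 cm.
The 26 cm tied up in maple flakes is better spent on rice crisps — total rises to 1284 (118 cm).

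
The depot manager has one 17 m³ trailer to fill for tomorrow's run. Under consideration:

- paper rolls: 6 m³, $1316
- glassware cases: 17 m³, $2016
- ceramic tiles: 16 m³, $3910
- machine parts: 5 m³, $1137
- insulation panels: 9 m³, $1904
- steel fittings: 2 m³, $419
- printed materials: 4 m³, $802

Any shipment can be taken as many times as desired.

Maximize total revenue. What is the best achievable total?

Ceramic tiles uses 16 of the 17 m³ and totals 3910.

3910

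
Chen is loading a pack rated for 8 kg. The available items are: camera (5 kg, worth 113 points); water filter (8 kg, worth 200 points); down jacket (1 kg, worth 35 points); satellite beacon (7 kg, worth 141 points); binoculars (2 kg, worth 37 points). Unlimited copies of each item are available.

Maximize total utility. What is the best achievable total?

Best packing: 8×down jacket — 8 kg, 280 total.
That's the maximum — no swap from here does better than 280.

280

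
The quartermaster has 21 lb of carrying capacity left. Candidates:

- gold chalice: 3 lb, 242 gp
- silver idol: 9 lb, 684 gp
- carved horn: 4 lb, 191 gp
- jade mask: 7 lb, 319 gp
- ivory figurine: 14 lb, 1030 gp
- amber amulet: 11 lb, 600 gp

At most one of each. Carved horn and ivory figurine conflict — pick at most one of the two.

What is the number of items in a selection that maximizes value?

2

The maximum value within 21 lb is 1349.
For example jade mask + ivory figurine achieves it, using 21 lb.
Any selection reaching 1349 contains exactly 2 items.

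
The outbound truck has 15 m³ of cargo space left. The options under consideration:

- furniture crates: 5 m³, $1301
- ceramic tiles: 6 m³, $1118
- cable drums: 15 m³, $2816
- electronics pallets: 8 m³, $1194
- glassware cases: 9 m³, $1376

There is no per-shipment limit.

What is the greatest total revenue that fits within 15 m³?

3903

The ratio ordering already packs tightly: 3×furniture crates, 15 m³, 3903.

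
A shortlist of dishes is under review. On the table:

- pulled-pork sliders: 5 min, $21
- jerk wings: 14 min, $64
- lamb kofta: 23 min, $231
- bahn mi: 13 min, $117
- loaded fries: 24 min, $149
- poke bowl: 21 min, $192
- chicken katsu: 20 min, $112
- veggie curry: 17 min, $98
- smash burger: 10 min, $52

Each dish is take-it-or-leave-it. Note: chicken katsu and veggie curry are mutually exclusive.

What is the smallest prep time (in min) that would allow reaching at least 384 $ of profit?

Need the lightest bundle worth ≥ 384.
lamb kofta + poke bowl: 423 profit at 44 min.
Below 44 min the best achievable stays under 384.

44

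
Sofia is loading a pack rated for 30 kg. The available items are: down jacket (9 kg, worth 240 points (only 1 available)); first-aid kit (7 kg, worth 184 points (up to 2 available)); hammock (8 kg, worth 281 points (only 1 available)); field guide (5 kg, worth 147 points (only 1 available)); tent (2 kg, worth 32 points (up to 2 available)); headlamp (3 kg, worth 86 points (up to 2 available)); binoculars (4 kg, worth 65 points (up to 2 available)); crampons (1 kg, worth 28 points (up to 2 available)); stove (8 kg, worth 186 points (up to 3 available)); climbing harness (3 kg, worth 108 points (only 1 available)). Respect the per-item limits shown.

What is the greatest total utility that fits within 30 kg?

Ranking by ratio (utility/kg): climbing harness 36.00, hammock 35.12, field guide 29.40.
A density-first pass picks hammock + field guide + tent + 2×headlamp + binoculars + 2×crampons + climbing harness — 861 at 30 kg.
Dropping tent and binoculars and crampons frees 7 kg; slotting in first-aid kit (7 kg) lifts the total to 920 at 30 kg.
That's the maximum — no swap from here does better than 920.

920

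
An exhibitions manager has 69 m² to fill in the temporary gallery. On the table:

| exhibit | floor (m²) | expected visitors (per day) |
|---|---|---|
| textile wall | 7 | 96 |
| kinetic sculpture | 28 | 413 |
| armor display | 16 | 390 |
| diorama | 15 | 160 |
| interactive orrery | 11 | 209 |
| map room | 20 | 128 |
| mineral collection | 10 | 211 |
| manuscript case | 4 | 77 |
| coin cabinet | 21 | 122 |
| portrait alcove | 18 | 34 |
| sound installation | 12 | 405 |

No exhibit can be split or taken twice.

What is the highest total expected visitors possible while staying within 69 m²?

1452

Taking the top-ratio exhibits first gives textile wall + armor display + interactive orrery + mineral collection + manuscript case + sound installation for 1388 (60 m²).
Dropping textile wall frees 7 m²; slotting in diorama (15 m²) lifts the total to 1452 at 68 m².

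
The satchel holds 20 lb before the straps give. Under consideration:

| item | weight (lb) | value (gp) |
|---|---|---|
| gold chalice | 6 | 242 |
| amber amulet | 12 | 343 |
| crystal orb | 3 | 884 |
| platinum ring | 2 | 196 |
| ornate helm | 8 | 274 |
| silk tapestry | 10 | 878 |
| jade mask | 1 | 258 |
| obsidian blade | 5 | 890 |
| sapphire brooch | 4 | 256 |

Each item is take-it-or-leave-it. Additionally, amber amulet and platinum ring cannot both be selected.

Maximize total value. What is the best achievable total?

2910

Density check — crystal orb 294.67, jade mask 258.00, obsidian blade 178.00, platinum ring 98.00 are the best per lb.
A density-first pass picks crystal orb + platinum ring + jade mask + obsidian blade + sapphire brooch — 2484 at 15 lb.
Replace platinum ring and sapphire brooch with silk tapestry: the trade gains 426 net, giving 2910 at 19 lb.
The spare 1 lb is too small for any remaining item, and no feasible exchange beats 2910.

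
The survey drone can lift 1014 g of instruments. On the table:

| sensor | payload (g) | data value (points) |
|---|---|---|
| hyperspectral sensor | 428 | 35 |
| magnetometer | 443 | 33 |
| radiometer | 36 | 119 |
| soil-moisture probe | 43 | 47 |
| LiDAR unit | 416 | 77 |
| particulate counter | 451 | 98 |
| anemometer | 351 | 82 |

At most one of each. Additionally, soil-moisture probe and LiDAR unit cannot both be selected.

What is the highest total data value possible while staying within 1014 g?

Best packing: radiometer + soil-moisture probe + particulate counter + anemometer — 881 g, 346 total.
Every other selection either busts 1014 g or breaks a pairing rule or fails to beat 346.

346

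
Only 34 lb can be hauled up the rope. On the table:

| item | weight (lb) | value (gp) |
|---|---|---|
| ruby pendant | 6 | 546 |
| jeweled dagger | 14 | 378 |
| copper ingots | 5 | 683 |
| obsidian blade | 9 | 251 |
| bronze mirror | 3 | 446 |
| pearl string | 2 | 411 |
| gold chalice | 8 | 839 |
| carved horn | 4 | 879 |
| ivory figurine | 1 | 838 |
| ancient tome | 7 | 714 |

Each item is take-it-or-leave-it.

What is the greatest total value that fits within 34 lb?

4945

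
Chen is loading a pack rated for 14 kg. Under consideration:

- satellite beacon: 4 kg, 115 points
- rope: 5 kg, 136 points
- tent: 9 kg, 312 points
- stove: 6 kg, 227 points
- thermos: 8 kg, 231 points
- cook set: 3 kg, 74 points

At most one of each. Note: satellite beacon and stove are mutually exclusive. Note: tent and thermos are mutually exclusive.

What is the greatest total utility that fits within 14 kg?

458

Best packing: stove + thermos — 14 kg, 458 total.
No other feasible combination exceeds 458.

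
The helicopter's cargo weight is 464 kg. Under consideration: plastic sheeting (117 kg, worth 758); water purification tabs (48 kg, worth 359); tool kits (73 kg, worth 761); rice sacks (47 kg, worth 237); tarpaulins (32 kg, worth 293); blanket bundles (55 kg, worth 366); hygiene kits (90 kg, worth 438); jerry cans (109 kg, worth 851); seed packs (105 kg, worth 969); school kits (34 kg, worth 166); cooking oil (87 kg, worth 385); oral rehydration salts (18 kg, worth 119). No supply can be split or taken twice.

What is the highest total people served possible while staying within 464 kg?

3765

Taking the top-ratio supplies first gives water purification tabs + tool kits + tarpaulins + blanket bundles + jerry cans + seed packs + oral rehydration salts for 3718 (440 kg).
Replace oral rehydration salts with school kits: the trade gains 47 net, giving 3765 at 456 kg.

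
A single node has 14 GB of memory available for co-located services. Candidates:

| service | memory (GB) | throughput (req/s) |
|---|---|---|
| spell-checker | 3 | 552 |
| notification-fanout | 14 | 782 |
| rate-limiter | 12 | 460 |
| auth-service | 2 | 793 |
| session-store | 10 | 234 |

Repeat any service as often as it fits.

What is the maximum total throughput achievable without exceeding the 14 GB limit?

Density check — auth-service 396.50, spell-checker 184.00, notification-fanout 55.86, rate-limiter 38.33 are the best per GB.
7×auth-service uses 14 of the 14 GB and totals 5551.
Nothing else within 14 GB beats 5551.

5551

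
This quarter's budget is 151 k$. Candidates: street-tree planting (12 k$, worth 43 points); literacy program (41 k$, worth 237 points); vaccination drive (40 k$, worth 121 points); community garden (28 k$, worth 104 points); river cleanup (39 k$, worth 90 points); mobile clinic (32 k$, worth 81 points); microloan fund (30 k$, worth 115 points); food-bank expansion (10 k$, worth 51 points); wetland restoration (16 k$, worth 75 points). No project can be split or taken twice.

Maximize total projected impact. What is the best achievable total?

By projected impact per k$: literacy program 5.78, food-bank expansion 5.10, wetland restoration 4.69 lead.
The ratio heuristic lands on street-tree planting + literacy program + community garden + microloan fund + food-bank expansion + wetland restoration (625) but leaves 14 k$ idle.
Dropping community garden frees 28 k$; slotting in vaccination drive (40 k$) lifts the total to 642 at 149 k$.
An exhaustive check of the 512 subsets confirms 642.

642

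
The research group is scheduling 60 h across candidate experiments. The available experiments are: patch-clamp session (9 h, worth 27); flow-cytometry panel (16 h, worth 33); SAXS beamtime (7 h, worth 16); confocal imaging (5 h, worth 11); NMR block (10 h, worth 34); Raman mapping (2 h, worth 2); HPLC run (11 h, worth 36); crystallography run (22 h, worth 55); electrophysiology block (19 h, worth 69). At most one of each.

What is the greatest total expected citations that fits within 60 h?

185

By expected citations per h: electrophysiology block 3.63, NMR block 3.40, HPLC run 3.27 lead.
The ratio heuristic lands on patch-clamp session + SAXS beamtime + NMR block + Raman mapping + HPLC run + electrophysiology block (184) but leaves 2 h idle.
Dropping SAXS beamtime and Raman mapping and HPLC run frees 20 h; slotting in crystallography run (22 h) lifts the total to 185 at 60 h.
No other feasible combination exceeds 185.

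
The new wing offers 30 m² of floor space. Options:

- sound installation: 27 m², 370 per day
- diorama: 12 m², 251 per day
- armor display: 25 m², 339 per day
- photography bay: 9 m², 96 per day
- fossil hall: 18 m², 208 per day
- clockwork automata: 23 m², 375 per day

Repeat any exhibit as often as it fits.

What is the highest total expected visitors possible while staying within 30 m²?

By expected visitors per m²: diorama 20.92, clockwork automata 16.30, sound installation 13.70, armor display 13.56 lead.
The ratio ordering already packs tightly: 2×diorama, 24 m², 502.
Every other selection either busts 30 m² or fails to beat 502.

502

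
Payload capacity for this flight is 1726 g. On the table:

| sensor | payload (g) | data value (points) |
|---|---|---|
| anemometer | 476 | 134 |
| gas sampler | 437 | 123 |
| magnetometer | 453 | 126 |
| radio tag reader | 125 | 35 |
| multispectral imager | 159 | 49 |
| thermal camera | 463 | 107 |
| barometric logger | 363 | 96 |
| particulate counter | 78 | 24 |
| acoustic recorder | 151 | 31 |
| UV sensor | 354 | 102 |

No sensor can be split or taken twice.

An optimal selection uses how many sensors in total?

Optimal total is 485.
anemometer + gas sampler + magnetometer + UV sensor hits 485 at 1720 g.
Every optimal selection uses 4 sensors.

4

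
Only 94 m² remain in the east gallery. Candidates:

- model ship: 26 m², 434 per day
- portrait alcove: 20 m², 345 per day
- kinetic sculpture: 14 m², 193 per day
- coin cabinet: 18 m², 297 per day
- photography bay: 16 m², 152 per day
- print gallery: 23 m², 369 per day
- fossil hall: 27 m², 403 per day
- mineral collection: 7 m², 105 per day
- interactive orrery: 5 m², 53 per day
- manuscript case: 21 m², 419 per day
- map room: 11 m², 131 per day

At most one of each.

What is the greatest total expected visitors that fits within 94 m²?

Filling by ratio: model ship + portrait alcove + coin cabinet + mineral collection + manuscript case for 1600, with 2 m² left unused.
Dropping coin cabinet and mineral collection frees 25 m²; slotting in fossil hall (27 m²) lifts the total to 1601 at 94 m².

1601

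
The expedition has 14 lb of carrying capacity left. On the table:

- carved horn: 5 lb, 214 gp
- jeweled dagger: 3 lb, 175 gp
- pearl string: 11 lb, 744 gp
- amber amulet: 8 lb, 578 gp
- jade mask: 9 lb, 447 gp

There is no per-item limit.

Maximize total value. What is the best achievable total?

928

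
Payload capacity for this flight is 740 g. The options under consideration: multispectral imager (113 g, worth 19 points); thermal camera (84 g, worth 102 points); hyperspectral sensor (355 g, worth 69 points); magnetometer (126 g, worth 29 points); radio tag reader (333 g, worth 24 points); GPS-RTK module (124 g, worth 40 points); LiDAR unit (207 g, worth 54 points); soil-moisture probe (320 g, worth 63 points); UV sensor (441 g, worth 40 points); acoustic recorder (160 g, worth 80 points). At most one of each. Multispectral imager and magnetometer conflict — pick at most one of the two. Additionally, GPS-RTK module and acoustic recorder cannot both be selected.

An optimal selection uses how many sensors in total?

The maximum data value within 740 g is 280.
One optimal bundle: thermal camera + hyperspectral sensor + magnetometer + acoustic recorder (725 g).
Any selection reaching 280 contains exactly 4 sensors.

4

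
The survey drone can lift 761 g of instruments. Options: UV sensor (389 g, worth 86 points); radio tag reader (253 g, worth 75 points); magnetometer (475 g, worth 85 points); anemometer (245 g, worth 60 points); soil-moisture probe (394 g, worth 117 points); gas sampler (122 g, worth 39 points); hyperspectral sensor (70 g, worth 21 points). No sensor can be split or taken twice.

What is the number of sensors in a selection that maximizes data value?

3

Best achievable data value is 216.
anemometer + soil-moisture probe + gas sampler hits 216 at 761 g.
All optima have 3 sensors.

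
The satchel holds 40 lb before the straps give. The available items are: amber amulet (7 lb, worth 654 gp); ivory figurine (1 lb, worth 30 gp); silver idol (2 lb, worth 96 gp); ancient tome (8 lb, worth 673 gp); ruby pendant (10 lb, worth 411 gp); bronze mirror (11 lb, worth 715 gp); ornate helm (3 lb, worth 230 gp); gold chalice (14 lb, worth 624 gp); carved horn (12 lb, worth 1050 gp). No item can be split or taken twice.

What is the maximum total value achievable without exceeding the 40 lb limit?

3188

Density check — amber amulet 93.43, carved horn 87.50, ancient tome 84.12 are the best per lb.
The ratio heuristic lands on amber amulet + ivory figurine + silver idol + ancient tome + ornate helm + carved horn (2733) but leaves 7 lb idle.
Replace ivory figurine and ornate helm with bronze mirror: the trade gains 455 net, giving 3188 at 40 lb.
Runner-up amber amulet + ivory figurine + ancient tome + bronze mirror + carved horn tops out at 3122.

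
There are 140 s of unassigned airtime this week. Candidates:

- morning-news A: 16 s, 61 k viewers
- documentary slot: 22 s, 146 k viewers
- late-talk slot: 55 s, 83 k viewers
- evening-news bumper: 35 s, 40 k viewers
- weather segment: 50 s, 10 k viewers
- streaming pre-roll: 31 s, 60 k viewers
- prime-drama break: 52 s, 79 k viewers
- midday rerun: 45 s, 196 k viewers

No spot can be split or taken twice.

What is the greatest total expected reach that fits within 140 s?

486

Greedy by ratio would take morning-news A + documentary slot + streaming pre-roll + midday rerun: 114 s used, total 463.
Dropping streaming pre-roll frees 31 s; slotting in late-talk slot (55 s) lifts the total to 486 at 138 s.
Every other selection either busts 140 s or fails to beat 486.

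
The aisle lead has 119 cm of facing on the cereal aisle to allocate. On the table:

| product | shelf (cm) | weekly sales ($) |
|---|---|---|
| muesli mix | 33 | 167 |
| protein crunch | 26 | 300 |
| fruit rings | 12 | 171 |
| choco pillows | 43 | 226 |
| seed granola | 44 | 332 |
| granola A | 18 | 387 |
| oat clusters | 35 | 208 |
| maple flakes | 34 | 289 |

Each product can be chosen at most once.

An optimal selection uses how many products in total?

4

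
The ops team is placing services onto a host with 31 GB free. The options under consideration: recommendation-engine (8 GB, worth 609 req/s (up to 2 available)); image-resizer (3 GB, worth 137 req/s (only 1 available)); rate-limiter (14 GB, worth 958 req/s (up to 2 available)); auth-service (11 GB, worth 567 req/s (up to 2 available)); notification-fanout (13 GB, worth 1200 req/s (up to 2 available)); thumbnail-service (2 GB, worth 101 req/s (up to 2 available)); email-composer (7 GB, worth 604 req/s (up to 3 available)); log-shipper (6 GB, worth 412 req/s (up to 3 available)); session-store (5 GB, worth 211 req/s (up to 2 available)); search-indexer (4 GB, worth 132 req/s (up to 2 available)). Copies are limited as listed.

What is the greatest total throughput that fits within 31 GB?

2638

Filling by ratio: 2×notification-fanout + 2×thumbnail-service for 2602, with 1 GB left unused.
Replace thumbnail-service with image-resizer: the trade gains 36 net, giving 2638 at 31 GB.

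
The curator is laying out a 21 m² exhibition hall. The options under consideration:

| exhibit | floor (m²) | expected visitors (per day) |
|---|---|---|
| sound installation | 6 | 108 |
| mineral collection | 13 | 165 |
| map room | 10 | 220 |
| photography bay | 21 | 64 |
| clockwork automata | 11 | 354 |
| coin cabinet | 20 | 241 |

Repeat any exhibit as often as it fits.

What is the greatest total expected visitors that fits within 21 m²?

574

Density check — clockwork automata 32.18, map room 22.00, sound installation 18.00, mineral collection 12.69 are the best per m².
Best packing: map room + clockwork automata — 21 m², 574 total.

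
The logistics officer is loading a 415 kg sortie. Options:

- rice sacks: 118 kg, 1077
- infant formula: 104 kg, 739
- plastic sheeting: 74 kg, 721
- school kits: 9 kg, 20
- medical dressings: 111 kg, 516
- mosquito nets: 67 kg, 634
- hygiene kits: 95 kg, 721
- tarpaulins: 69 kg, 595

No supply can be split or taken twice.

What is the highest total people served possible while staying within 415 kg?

3410

The ratio heuristic lands on rice sacks + plastic sheeting + school kits + mosquito nets + tarpaulins (3047) but leaves 78 kg idle.
Replace rice sacks and school kits with infant formula + hygiene kits: the trade gains 363 net, giving 3410 at 409 kg.
Runner-up rice sacks + infant formula + plastic sheeting + school kits + hygiene kits tops out at 3278.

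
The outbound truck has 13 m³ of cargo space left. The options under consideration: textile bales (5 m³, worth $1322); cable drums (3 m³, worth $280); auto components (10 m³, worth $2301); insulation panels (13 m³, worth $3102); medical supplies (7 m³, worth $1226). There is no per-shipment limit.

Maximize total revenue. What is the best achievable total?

3102

Greedy by ratio would take 2×textile bales + cable drums: 13 m³ used, total 2924.
The 13 m³ tied up in 2×textile bales and cable drums is better spent on insulation panels — total rises to 3102 (13 m³).
Every other selection either busts 13 m³ or fails to beat 3102.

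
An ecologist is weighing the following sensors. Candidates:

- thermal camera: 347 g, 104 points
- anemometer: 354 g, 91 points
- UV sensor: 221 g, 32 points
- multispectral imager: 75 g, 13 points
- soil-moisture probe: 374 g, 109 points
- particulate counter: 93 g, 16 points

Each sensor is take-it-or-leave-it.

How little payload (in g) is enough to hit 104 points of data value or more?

347

Look for the lowest-payload combination reaching 104.
thermal camera: 104 data value at 347 g.
Any bundle with less than 347 g falls short of 104.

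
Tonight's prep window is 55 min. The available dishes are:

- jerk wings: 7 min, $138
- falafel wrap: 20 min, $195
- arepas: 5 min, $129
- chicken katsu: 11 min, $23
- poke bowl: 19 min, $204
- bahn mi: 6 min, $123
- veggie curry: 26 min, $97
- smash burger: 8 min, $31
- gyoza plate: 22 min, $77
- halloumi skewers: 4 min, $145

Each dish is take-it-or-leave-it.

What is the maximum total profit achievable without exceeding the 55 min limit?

Density check — halloumi skewers 36.25, arepas 25.80, bahn mi 20.50, jerk wings 19.71 are the best per min.
A density-first pass picks jerk wings + arepas + poke bowl + bahn mi + smash burger + halloumi skewers — 770 at 49 min.
Dropping bahn mi and smash burger frees 14 min; slotting in falafel wrap (20 min) lifts the total to 811 at 55 min.
Next best is falafel wrap + arepas + poke bowl + bahn mi + halloumi skewers at 796 (54 min) — short by 15.

811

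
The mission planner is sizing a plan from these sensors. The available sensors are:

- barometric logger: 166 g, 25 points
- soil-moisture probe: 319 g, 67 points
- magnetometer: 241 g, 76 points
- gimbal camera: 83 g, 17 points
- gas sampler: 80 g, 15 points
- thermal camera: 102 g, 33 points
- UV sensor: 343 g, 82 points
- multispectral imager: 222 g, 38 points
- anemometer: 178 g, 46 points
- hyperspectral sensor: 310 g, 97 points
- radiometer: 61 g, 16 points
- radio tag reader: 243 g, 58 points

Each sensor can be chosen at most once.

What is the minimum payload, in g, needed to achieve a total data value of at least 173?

551

Look for the lowest-payload combination reaching 173.
magnetometer + hyperspectral sensor reaches 173 using 551 g.
Below 551 g the best achievable stays under 173.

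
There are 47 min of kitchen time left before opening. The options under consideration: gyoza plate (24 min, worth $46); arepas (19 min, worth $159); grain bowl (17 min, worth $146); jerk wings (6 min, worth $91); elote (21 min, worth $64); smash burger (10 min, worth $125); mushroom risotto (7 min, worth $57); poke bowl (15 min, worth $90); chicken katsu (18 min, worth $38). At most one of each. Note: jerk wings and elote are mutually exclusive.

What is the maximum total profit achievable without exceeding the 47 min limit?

432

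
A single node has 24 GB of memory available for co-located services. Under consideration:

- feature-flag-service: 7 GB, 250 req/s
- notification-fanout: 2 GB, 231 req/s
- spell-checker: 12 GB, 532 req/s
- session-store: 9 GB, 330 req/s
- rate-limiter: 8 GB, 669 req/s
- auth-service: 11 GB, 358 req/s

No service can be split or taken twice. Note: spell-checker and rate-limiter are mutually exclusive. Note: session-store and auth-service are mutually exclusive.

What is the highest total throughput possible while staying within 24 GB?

Notification-fanout + rate-limiter + auth-service uses 21 of the 24 GB and totals 1258.
The closest alternative, feature-flag-service + session-store + rate-limiter, reaches only 1249.

1258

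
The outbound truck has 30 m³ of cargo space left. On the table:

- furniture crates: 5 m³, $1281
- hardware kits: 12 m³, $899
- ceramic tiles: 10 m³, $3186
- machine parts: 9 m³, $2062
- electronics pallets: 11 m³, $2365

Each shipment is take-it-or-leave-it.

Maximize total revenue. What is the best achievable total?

7613

Filling by ratio: furniture crates + ceramic tiles + machine parts for 6529, with 6 m³ left unused.
The 5 m³ tied up in furniture crates is better spent on electronics pallets — total rises to 7613 (30 m³).
Next best is furniture crates + ceramic tiles + electronics pallets at 6832 (26 m³) — short by 781.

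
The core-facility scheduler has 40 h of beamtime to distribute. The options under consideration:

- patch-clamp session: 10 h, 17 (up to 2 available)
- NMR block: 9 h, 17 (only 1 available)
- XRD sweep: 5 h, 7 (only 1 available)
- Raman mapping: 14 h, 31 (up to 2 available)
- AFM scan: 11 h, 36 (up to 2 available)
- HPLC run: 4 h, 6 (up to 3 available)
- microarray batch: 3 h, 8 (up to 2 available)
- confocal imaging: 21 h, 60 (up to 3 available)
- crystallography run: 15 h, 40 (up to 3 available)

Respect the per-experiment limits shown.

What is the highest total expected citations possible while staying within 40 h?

Greedy by ratio would take NMR block + 2×AFM scan + 2×microarray batch: 37 h used, total 105.
Replace NMR block and microarray batch with crystallography run: the trade gains 15 net, giving 120 at 40 h.
Nothing else within 40 h beats 120.

120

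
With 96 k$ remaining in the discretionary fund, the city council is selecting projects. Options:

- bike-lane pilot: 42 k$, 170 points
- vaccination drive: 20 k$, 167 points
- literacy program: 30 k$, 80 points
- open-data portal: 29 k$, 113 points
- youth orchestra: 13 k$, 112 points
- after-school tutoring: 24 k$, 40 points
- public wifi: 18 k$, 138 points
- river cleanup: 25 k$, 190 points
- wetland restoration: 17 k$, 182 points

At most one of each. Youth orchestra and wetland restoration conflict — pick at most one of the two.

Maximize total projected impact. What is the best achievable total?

Vaccination drive + public wifi + river cleanup + wetland restoration uses 80 of the 96 k$ and totals 677.

677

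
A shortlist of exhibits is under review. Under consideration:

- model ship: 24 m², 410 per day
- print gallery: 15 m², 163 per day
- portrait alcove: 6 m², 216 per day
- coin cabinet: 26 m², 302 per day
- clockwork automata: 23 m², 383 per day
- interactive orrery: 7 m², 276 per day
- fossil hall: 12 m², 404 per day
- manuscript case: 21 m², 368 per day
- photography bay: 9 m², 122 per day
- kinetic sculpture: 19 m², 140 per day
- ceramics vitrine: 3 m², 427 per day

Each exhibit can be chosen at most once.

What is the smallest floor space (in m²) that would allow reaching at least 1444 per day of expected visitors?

37

Look for the lowest-floor combination reaching 1444.
portrait alcove + interactive orrery + fossil hall + photography bay + ceramics vitrine: 1445 expected visitors at 37 m².
No combination under 37 m² hits 1444.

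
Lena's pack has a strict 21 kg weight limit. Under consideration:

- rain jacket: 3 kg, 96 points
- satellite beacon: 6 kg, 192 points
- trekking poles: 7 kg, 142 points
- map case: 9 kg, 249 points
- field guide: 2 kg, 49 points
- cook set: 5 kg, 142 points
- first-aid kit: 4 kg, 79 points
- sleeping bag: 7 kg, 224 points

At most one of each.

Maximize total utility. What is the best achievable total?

By utility per kg: rain jacket 32.00, satellite beacon 32.00, sleeping bag 32.00 lead.
Taking rain jacket + satellite beacon + cook set + sleeping bag: 21 kg used, 654 in utility.

654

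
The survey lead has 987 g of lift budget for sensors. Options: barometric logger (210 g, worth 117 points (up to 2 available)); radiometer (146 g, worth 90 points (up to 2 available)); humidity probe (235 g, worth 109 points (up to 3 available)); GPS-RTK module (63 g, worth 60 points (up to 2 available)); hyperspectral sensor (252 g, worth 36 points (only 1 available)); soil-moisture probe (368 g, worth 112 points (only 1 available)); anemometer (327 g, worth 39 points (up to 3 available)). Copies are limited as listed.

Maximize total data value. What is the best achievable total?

Filling by ratio: 2×barometric logger + 2×radiometer + 2×GPS-RTK module for 534, with 149 g left unused.
Replace radiometer with humidity probe: the trade gains 19 net, giving 553 at 927 g.
Every other selection either busts 987 g or exceeds an availability limit or fails to beat 553.

553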